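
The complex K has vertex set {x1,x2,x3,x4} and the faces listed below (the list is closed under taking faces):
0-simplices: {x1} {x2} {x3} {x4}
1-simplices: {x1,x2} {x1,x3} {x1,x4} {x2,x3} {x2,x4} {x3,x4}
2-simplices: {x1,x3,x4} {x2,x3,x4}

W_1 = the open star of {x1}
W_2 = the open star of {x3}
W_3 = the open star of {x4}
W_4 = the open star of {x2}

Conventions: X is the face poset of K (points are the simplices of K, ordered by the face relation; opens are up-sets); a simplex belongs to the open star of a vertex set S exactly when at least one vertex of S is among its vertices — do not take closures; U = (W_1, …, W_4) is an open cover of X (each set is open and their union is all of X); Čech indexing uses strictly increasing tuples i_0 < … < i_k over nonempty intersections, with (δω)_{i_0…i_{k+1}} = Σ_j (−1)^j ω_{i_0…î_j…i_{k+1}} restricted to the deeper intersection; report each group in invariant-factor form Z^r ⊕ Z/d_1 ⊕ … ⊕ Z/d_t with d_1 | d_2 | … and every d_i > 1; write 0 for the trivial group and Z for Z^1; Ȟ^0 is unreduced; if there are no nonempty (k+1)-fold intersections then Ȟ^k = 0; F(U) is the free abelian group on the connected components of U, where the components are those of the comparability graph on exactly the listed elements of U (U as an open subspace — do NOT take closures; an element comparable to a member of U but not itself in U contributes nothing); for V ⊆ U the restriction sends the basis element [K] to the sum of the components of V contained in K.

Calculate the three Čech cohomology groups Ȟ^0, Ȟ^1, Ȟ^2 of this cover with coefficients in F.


Ȟ^0 = Z, Ȟ^1 = Z and Ȟ^2 = 0

cover nerve:
  W1={{x1},{x1,x2},{x1,x3},{x1,x4},{x1,x3,x4}} W2={{x3},{x1,x3},{x2,x3},{x3,x4},{x1,x3,x4},{x2,x3,x4}} W3={{x4},{x1,x4},{x2,x4},{x3,x4},{x1,x3,x4},{x2,x3,x4}} W4={{x2},{x1,x2},{x2,x3},{x2,x4},{x2,x3,x4}}
  W12={{x1,x3},{x1,x3,x4}} W13={{x1,x4},{x1,x3,x4}} W14={{x1,x2}} W23={{x3,x4},{x1,x3,x4},{x2,x3,x4}} W24={{x2,x3},{x2,x3,x4}} W34={{x2,x4},{x2,x3,x4}}
  W123={{x1,x3,x4}} W234={{x2,x3,x4}}
components per intersection:
  W1: {{x1},{x1,x2},{x1,x3},{x1,x4},{x1,x3,x4}}
  W2: {{x3},{x1,x3},{x2,x3},{x3,x4},{x1,x3,x4},{x2,x3,x4}}
  W3: {{x4},{x1,x4},{x2,x4},{x3,x4},{x1,x3,x4},{x2,x3,x4}}
  W4: {{x2},{x1,x2},{x2,x3},{x2,x4},{x2,x3,x4}}
  W12: {{x1,x3},{x1,x3,x4}}
  W13: {{x1,x4},{x1,x3,x4}}
  W14: {{x1,x2}}
  W23: {{x3,x4},{x1,x3,x4},{x2,x3,x4}}
  W24: {{x2,x3},{x2,x3,x4}}
  W34: {{x2,x4},{x2,x3,x4}}
  W123: {{x1,x3,x4}}
  W234: {{x2,x3,x4}}
C dims 4,6,2; δ0: rk 3, SNF 1^3; δ1: rk 2, SNF 1^2
Ȟ^0: (4−3)−0=1 ⇒ Z
Ȟ^1: (6−2)−3=1 ⇒ Z
Ȟ^2: (2−0)−2=0 ⇒ 0


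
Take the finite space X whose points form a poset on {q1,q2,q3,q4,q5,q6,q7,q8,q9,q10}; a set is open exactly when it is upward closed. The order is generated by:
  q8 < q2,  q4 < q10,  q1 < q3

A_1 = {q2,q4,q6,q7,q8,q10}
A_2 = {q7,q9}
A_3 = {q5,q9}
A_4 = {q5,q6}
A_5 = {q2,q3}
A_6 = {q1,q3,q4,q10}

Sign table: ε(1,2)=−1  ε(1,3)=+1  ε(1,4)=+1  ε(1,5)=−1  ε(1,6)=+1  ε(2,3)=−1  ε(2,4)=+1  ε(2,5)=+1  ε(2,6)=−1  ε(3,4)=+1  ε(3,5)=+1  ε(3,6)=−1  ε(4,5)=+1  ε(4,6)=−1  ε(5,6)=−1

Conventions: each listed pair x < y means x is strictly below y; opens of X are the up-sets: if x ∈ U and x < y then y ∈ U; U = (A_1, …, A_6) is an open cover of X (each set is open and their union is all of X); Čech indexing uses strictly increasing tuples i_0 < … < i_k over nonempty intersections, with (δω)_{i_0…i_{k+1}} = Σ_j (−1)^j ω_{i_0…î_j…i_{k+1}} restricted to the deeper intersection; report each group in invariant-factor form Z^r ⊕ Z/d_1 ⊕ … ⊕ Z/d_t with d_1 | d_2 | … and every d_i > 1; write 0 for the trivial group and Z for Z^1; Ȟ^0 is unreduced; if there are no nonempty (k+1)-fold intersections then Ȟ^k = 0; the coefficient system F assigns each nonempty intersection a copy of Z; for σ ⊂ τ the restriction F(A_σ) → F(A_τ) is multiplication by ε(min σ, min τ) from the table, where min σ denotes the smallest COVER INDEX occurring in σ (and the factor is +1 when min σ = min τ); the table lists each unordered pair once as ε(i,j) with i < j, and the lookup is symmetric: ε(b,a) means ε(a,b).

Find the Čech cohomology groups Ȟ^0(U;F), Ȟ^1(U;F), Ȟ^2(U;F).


cover nerve:
  A12={q7} A14={q6} A15={q2} A16={q4,q10} A23={q9} A34={q5} A56={q3}
C dims 6,7; δ0: rk 5, SNF 1^5
Ȟ^0: (6−5)−0=1 ⇒ Z
Ȟ^1: (7−0)−5=2 ⇒ Z^2
Ȟ^2: (0−0)−0=0 ⇒ 0

Ȟ^0 = Z, Ȟ^1 = Z^2 and Ȟ^2 = 0


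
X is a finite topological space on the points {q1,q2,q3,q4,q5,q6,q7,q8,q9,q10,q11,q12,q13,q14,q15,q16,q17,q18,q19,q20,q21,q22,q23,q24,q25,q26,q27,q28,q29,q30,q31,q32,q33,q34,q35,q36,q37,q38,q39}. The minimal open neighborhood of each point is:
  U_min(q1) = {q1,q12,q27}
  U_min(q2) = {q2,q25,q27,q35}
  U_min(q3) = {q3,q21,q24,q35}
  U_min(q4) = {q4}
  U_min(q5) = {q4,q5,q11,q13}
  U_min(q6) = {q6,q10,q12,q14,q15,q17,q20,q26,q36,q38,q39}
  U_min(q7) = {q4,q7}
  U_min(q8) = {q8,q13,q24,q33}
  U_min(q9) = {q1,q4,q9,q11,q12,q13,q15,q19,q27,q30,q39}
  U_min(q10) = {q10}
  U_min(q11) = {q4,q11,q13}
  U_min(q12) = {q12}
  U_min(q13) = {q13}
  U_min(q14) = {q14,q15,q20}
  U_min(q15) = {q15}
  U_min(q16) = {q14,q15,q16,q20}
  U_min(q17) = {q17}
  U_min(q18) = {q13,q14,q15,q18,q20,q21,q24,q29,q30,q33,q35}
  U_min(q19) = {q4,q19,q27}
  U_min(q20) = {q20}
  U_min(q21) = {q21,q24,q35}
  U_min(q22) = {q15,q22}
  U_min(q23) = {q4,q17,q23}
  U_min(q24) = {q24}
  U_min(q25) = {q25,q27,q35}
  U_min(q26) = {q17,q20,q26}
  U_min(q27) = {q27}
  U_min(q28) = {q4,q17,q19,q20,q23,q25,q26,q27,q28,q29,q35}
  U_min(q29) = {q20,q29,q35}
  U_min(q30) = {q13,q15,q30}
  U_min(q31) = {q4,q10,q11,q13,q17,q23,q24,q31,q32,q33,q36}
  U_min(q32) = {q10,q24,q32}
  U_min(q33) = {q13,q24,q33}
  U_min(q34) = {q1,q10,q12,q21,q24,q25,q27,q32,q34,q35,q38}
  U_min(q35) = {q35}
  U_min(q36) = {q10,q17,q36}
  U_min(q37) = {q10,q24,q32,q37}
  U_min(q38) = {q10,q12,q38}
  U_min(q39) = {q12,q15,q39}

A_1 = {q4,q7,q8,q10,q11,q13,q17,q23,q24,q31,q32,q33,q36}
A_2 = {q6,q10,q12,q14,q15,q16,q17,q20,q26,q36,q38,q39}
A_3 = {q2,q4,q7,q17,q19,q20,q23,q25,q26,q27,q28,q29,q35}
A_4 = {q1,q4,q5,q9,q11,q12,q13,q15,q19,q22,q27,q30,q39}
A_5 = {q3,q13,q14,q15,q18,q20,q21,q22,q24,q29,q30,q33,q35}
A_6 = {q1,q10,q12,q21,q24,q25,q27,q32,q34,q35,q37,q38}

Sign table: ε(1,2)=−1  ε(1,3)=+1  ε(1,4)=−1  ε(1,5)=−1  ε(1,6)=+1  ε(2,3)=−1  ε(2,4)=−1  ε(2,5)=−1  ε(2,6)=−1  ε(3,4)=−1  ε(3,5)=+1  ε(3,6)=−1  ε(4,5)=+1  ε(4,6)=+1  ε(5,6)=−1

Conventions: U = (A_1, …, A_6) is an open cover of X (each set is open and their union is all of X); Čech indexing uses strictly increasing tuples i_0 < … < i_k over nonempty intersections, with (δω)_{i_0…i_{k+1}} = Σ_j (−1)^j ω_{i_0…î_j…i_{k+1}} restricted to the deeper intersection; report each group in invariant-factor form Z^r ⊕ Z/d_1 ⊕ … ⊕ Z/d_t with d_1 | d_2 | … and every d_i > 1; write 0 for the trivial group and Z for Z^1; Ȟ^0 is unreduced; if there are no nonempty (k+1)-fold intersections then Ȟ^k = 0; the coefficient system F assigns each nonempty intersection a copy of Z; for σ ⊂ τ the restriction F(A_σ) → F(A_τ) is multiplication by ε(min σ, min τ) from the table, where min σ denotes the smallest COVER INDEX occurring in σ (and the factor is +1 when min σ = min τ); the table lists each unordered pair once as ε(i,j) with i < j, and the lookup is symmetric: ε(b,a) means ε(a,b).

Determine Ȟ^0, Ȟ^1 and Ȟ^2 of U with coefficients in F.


cover nerve:
  A12={q10,q17,q36} A13={q4,q7,q17,q23} A14={q4,q11,q13} A15={q13,q24,q33} A16={q10,q24,q32} A23={q17,q20,q26} A24={q12,q15,q39} A25={q14,q15,q20} A26={q10,q12,q38} A34={q4,q19,q27} A35={q20,q29,q35} A36={q25,q27,q35} A45={q13,q15,q22,q30} A46={q1,q12,q27} A56={q21,q24,q35}
  A123={q17} A126={q10} A134={q4} A145={q13} A156={q24} A235={q20} A245={q15} A246={q12} A346={q27} A356={q35}
C dims 6,15,10; δ0: rk 6, SNF 1^5·2; δ1: rk 9, SNF 1^9
Ȟ^0: (6−6)−0=0 ⇒ 0
Ȟ^1: (15−9)−6=0 plus torsion [2] ⇒ Z/2
Ȟ^2: (10−0)−9=1 ⇒ Z

Ȟ^0(U;F) ≅ 0, Ȟ^1(U;F) ≅ Z/2 and Ȟ^2(U;F) ≅ Z


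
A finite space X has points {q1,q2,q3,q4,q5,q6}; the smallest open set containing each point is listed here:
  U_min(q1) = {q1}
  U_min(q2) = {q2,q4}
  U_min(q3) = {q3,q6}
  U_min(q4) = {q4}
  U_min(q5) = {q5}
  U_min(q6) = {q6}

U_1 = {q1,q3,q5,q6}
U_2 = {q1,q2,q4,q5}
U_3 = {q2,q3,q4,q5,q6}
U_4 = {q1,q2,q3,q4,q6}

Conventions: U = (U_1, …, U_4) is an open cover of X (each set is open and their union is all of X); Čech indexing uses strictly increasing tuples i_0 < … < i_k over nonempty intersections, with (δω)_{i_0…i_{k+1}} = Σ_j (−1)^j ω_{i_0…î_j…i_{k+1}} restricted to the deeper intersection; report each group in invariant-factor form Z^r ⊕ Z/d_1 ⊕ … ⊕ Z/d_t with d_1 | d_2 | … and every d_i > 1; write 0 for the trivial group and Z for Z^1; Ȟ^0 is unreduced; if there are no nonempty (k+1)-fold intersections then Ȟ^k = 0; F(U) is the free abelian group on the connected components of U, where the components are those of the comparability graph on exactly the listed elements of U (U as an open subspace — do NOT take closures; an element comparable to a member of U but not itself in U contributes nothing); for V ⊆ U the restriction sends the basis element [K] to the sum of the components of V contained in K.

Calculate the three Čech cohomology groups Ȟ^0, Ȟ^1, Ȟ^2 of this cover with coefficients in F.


nonempty intersections:
  U12={q1,q5} U13={q3,q5,q6} U14={q1,q3,q6} U23={q2,q4,q5} U24={q1,q2,q4} U34={q2,q3,q4,q6}
  U123={q5} U124={q1} U134={q3,q6} U234={q2,q4}
components per intersection:
  U1: {q1} {q3,q6} {q5}
  U2: {q1} {q2,q4} {q5}
  U3: {q2,q4} {q3,q6} {q5}
  U4: {q1} {q2,q4} {q3,q6}
  U12: {q1} {q5}
  U13: {q3,q6} {q5}
  U14: {q1} {q3,q6}
  U23: {q2,q4} {q5}
  U24: {q1} {q2,q4}
  U34: {q2,q4} {q3,q6}
  U123: {q5}
  U124: {q1}
  U134: {q3,q6}
  U234: {q2,q4}
C dims 12,12,4; δ0: rk 8, SNF 1^8; δ1: rk 4, SNF 1^4
Ȟ^0: (12−8)−0=4 ⇒ Z^4
Ȟ^1: (12−4)−8=0 ⇒ 0
Ȟ^2: (4−0)−4=0 ⇒ 0

Ȟ^0 ≅ Z^4,  Ȟ^1 ≅ 0,  Ȟ^2 ≅ 0


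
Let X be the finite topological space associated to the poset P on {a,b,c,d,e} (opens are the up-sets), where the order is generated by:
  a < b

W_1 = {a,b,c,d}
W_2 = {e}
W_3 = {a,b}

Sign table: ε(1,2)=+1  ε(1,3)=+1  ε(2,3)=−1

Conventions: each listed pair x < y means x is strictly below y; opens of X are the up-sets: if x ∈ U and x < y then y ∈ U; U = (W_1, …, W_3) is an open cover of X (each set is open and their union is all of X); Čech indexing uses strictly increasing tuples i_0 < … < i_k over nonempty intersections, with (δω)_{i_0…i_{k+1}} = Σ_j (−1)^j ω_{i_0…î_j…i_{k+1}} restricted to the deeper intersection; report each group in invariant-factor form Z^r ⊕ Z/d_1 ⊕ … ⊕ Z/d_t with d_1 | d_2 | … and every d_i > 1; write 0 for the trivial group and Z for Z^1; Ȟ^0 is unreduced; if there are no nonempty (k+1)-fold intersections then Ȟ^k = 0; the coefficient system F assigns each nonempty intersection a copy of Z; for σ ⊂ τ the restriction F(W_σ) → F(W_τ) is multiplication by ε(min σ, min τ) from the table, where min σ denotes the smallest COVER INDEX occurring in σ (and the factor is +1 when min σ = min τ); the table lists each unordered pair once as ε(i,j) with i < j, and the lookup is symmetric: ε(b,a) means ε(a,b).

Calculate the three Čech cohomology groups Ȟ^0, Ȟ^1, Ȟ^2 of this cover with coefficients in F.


intersection data:
  W13={a,b}
C dims 3,1; δ0: rk 1, SNF 1^1
Ȟ^0 = (3 − 1) − 0 = 2, so Ȟ^0 ≅ Z^2
Ȟ^1 = (1 − 0) − 1 = 0, so Ȟ^1 ≅ 0
Ȟ^2 = (0 − 0) − 0 = 0, so Ȟ^2 ≅ 0

Ȟ^0 ≅ Z^2,  Ȟ^1 ≅ 0,  Ȟ^2 ≅ 0


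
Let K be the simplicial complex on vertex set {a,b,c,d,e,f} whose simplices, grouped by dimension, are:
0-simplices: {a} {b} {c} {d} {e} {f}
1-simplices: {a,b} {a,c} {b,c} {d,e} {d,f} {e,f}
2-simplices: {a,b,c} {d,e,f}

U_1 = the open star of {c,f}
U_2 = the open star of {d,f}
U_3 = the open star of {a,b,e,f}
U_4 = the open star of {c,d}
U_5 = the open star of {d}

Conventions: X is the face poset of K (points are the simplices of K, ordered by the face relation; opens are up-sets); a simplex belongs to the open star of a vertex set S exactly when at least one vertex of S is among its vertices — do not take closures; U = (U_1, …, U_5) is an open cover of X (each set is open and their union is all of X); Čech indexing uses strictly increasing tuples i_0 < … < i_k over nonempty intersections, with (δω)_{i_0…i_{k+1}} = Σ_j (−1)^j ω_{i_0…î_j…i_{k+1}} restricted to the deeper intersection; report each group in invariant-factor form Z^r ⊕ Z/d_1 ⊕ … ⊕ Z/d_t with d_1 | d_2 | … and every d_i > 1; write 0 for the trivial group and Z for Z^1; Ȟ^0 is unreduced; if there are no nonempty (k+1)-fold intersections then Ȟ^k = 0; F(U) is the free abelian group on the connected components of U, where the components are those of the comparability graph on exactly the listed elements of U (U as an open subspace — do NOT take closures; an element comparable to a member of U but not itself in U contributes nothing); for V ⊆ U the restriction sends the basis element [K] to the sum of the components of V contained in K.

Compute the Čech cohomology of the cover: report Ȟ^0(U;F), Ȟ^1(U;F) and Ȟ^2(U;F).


Ȟ^0 ≅ Z^2, Ȟ^1 ≅ 0 and Ȟ^2 ≅ 0

nonempty intersections:
  U1={{c},{f},{a,c},{b,c},{d,f},{e,f},{a,b,c},{d,e,f}} U2={{d},{f},{d,e},{d,f},{e,f},{d,e,f}} U3={{a},{b},{e},{f},{a,b},{a,c},{b,c},{d,e},{d,f},{e,f},{a,b,c},{d,e,f}} U4={{c},{d},{a,c},{b,c},{d,e},{d,f},{a,b,c},{d,e,f}} U5={{d},{d,e},{d,f},{d,e,f}}
  U12={{f},{d,f},{e,f},{d,e,f}} U13={{f},{a,c},{b,c},{d,f},{e,f},{a,b,c},{d,e,f}} U14={{c},{a,c},{b,c},{d,f},{a,b,c},{d,e,f}} U15={{d,f},{d,e,f}} U23={{f},{d,e},{d,f},{e,f},{d,e,f}} U24={{d},{d,e},{d,f},{d,e,f}} U25={{d},{d,e},{d,f},{d,e,f}} U34={{a,c},{b,c},{d,e},{d,f},{a,b,c},{d,e,f}} U35={{d,e},{d,f},{d,e,f}} U45={{d},{d,e},{d,f},{d,e,f}}
  U123={{f},{d,f},{e,f},{d,e,f}} U124={{d,f},{d,e,f}} U125={{d,f},{d,e,f}} U134={{a,c},{b,c},{d,f},{a,b,c},{d,e,f}} U135={{d,f},{d,e,f}} U145={{d,f},{d,e,f}} U234={{d,e},{d,f},{d,e,f}} U235={{d,e},{d,f},{d,e,f}} U245={{d},{d,e},{d,f},{d,e,f}} U345={{d,e},{d,f},{d,e,f}}
  U1234={{d,f},{d,e,f}} U1235={{d,f},{d,e,f}} U1245={{d,f},{d,e,f}} U1345={{d,f},{d,e,f}} U2345={{d,e},{d,f},{d,e,f}}
  U12345={{d,f},{d,e,f}}
components per intersection:
  U1: {{c},{a,c},{b,c},{a,b,c}} {{f},{d,f},{e,f},{d,e,f}}
  U2: {{d},{f},{d,e},{d,f},{e,f},{d,e,f}}
  U3: {{a},{b},{a,b},{a,c},{b,c},{a,b,c}} {{e},{f},{d,e},{d,f},{e,f},{d,e,f}}
  U4: {{c},{a,c},{b,c},{a,b,c}} {{d},{d,e},{d,f},{d,e,f}}
  U5: {{d},{d,e},{d,f},{d,e,f}}
  U12: {{f},{d,f},{e,f},{d,e,f}}
  U13: {{f},{d,f},{e,f},{d,e,f}} {{a,c},{b,c},{a,b,c}}
  U14: {{c},{a,c},{b,c},{a,b,c}} {{d,f},{d,e,f}}
  U15: {{d,f},{d,e,f}}
  U23: {{f},{d,e},{d,f},{e,f},{d,e,f}}
  U24: {{d},{d,e},{d,f},{d,e,f}}
  U25: {{d},{d,e},{d,f},{d,e,f}}
  U34: {{a,c},{b,c},{a,b,c}} {{d,e},{d,f},{d,e,f}}
  U35: {{d,e},{d,f},{d,e,f}}
  U45: {{d},{d,e},{d,f},{d,e,f}}
  U123: {{f},{d,f},{e,f},{d,e,f}}
  U124: {{d,f},{d,e,f}}
  U125: {{d,f},{d,e,f}}
  U134: {{a,c},{b,c},{a,b,c}} {{d,f},{d,e,f}}
  U135: {{d,f},{d,e,f}}
  U145: {{d,f},{d,e,f}}
  U234: {{d,e},{d,f},{d,e,f}}
  U235: {{d,e},{d,f},{d,e,f}}
  U245: {{d},{d,e},{d,f},{d,e,f}}
  U345: {{d,e},{d,f},{d,e,f}}
  U1234: {{d,f},{d,e,f}}
  U1235: {{d,f},{d,e,f}}
  U1245: {{d,f},{d,e,f}}
  U1345: {{d,f},{d,e,f}}
  U2345: {{d,e},{d,f},{d,e,f}}
  U12345: {{d,f},{d,e,f}}
C dims 8,13,11,5; δ0: rk 6, SNF 1^6; δ1: rk 7, SNF 1^7; δ2: rk 4, SNF 1^4
Ȟ^0: (8−6)−0=2 ⇒ Z^2
Ȟ^1: (13−7)−6=0 ⇒ 0
Ȟ^2: (11−4)−7=0 ⇒ 0


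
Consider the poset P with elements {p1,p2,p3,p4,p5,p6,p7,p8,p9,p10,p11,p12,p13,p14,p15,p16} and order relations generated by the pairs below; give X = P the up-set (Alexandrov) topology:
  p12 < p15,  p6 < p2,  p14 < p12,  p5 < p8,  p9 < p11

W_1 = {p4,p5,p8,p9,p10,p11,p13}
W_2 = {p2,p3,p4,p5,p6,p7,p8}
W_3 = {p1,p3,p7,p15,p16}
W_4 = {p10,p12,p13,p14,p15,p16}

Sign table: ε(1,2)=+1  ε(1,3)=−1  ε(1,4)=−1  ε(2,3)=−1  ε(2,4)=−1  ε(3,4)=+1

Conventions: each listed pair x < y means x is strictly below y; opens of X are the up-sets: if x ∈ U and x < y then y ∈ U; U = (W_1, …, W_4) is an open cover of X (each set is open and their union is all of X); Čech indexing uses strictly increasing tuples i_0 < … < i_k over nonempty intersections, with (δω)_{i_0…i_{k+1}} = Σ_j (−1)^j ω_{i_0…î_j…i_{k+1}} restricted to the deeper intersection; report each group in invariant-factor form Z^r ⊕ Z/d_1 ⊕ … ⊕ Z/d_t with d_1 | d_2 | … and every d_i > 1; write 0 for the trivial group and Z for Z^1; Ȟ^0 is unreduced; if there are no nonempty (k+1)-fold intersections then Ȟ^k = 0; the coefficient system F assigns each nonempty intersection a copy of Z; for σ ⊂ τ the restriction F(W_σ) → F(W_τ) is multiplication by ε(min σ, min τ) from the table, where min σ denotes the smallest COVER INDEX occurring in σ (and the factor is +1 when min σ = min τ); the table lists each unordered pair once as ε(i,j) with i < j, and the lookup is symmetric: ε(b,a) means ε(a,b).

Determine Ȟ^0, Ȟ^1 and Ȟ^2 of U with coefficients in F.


Ȟ^0 = Z, Ȟ^1 = Z, Ȟ^2 = 0

nerve of the cover:
  W12={p4,p5,p8} W14={p10,p13} W23={p3,p7} W34={p15,p16}
C dims 4,4; δ0: rk 3, SNF 1^3
Ȟ^0 = (4 − 3) − 0 = 1, so Ȟ^0 ≅ Z
Ȟ^1 = (4 − 0) − 3 = 1, so Ȟ^1 ≅ Z
Ȟ^2 = (0 − 0) − 0 = 0, so Ȟ^2 ≅ 0


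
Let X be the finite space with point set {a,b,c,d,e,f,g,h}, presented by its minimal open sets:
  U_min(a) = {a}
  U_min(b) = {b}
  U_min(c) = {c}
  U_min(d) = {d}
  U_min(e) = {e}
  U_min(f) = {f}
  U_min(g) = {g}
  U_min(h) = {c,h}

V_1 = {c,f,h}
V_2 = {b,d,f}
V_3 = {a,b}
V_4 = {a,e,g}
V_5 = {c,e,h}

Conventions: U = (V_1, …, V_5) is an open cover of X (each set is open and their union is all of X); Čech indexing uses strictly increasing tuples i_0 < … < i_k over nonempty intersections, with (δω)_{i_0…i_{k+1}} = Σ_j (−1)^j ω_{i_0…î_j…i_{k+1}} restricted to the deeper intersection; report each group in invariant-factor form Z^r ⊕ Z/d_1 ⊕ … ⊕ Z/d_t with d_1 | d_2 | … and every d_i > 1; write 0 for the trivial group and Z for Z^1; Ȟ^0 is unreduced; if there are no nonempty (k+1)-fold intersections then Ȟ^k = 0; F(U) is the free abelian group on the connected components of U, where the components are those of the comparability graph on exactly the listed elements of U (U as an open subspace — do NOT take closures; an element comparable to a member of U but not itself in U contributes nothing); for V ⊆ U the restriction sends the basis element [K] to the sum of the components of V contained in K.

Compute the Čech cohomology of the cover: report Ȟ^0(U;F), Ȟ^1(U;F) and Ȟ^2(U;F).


Ȟ^0 ≅ Z^7; Ȟ^1 ≅ 0; Ȟ^2 ≅ 0

nerve of the cover:
  V12={f} V15={c,h} V23={b} V34={a} V45={e}
components per intersection:
  V1: {c,h} {f}
  V2: {b} {d} {f}
  V3: {a} {b}
  V4: {a} {e} {g}
  V5: {c,h} {e}
  V12: {f}
  V15: {c,h}
  V23: {b}
  V34: {a}
  V45: {e}
C dims 12,5; δ0: rk 5, SNF 1^5
Ȟ^0 = (12 − 5) − 0 = 7, so Ȟ^0 ≅ Z^7
Ȟ^1 = (5 − 0) − 5 = 0, so Ȟ^1 ≅ 0
Ȟ^2 = (0 − 0) − 0 = 0, so Ȟ^2 ≅ 0


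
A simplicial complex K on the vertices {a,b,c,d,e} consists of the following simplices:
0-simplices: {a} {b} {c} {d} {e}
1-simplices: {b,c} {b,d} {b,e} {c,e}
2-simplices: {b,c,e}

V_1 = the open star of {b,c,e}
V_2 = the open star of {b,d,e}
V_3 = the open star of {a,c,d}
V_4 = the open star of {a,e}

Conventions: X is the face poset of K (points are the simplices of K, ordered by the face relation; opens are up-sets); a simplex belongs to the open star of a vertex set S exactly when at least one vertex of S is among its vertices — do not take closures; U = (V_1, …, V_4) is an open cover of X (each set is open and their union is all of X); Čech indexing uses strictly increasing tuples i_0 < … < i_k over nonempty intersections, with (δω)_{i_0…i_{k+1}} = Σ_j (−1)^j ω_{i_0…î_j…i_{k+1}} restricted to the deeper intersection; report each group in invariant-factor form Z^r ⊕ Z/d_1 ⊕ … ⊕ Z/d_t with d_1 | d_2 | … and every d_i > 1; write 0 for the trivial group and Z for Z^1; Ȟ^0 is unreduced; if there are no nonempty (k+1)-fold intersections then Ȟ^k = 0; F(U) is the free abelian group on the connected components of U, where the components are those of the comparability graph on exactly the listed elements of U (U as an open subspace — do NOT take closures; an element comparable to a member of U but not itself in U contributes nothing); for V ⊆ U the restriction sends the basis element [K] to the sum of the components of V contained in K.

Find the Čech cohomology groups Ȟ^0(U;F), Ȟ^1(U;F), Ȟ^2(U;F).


nonempty overlaps:
  V1={{b},{c},{e},{b,c},{b,d},{b,e},{c,e},{b,c,e}} V2={{b},{d},{e},{b,c},{b,d},{b,e},{c,e},{b,c,e}} V3={{a},{c},{d},{b,c},{b,d},{c,e},{b,c,e}} V4={{a},{e},{b,e},{c,e},{b,c,e}}
  V12={{b},{e},{b,c},{b,d},{b,e},{c,e},{b,c,e}} V13={{c},{b,c},{b,d},{c,e},{b,c,e}} V14={{e},{b,e},{c,e},{b,c,e}} V23={{d},{b,c},{b,d},{c,e},{b,c,e}} V24={{e},{b,e},{c,e},{b,c,e}} V34={{a},{c,e},{b,c,e}}
  V123={{b,c},{b,d},{c,e},{b,c,e}} V124={{e},{b,e},{c,e},{b,c,e}} V134={{c,e},{b,c,e}} V234={{c,e},{b,c,e}}
  V1234={{c,e},{b,c,e}}
components per intersection:
  V1: {{b},{c},{e},{b,c},{b,d},{b,e},{c,e},{b,c,e}}
  V2: {{b},{d},{e},{b,c},{b,d},{b,e},{c,e},{b,c,e}}
  V3: {{a}} {{c},{b,c},{c,e},{b,c,e}} {{d},{b,d}}
  V4: {{a}} {{e},{b,e},{c,e},{b,c,e}}
  V12: {{b},{e},{b,c},{b,d},{b,e},{c,e},{b,c,e}}
  V13: {{c},{b,c},{c,e},{b,c,e}} {{b,d}}
  V14: {{e},{b,e},{c,e},{b,c,e}}
  V23: {{d},{b,d}} {{b,c},{c,e},{b,c,e}}
  V24: {{e},{b,e},{c,e},{b,c,e}}
  V34: {{a}} {{c,e},{b,c,e}}
  V123: {{b,c},{c,e},{b,c,e}} {{b,d}}
  V124: {{e},{b,e},{c,e},{b,c,e}}
  V134: {{c,e},{b,c,e}}
  V234: {{c,e},{b,c,e}}
  V1234: {{c,e},{b,c,e}}
C dims 7,9,5,1; δ0: rk 5, SNF 1^5; δ1: rk 4, SNF 1^4; δ2: rk 1, SNF 1^1
degree 0: 7−5−0 = 2 → Ȟ^0 ≅ Z^2
degree 1: 9−4−5 = 0 → Ȟ^1 ≅ 0
degree 2: 5−1−4 = 0 → Ȟ^2 ≅ 0

Ȟ^0 ≅ Z^2, Ȟ^1 ≅ 0, Ȟ^2 ≅ 0


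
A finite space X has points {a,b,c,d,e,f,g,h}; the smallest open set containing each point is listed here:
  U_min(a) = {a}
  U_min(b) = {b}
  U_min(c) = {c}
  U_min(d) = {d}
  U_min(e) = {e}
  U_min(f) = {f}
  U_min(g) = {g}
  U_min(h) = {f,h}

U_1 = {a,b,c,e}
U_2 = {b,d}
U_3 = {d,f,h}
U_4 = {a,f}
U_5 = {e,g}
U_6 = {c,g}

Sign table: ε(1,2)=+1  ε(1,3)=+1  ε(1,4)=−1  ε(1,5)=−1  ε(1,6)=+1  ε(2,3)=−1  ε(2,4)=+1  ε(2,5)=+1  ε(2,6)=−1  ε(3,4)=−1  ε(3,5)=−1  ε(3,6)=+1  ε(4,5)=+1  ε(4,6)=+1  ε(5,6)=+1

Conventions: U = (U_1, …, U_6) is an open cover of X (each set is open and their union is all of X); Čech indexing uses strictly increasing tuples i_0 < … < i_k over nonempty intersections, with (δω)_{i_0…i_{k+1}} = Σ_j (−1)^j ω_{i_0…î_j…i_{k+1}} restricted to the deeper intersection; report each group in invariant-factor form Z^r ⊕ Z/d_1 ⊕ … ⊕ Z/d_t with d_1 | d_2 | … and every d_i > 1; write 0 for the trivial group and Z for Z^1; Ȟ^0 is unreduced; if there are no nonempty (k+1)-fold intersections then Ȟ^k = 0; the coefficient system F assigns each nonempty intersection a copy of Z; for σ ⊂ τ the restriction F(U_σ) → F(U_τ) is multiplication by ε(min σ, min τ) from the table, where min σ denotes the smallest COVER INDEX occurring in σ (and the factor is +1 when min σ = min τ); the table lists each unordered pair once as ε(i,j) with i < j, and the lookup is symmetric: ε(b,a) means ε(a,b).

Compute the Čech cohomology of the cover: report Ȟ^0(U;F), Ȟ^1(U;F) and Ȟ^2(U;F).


nerve simplices:
  U12={b} U14={a} U15={e} U16={c} U23={d} U34={f} U56={g}
C dims 6,7; δ0: rk 6, SNF 1^5·2
degree 0: 6−6−0 = 0 → Ȟ^0 ≅ 0
degree 1: 7−0−6 = 1 plus torsion [2] → Ȟ^1 ≅ Z ⊕ Z/2
degree 2: 0−0−0 = 0 → Ȟ^2 ≅ 0

Ȟ^0(U;F) ≅ 0; Ȟ^1(U;F) ≅ Z ⊕ Z/2; Ȟ^2(U;F) ≅ 0


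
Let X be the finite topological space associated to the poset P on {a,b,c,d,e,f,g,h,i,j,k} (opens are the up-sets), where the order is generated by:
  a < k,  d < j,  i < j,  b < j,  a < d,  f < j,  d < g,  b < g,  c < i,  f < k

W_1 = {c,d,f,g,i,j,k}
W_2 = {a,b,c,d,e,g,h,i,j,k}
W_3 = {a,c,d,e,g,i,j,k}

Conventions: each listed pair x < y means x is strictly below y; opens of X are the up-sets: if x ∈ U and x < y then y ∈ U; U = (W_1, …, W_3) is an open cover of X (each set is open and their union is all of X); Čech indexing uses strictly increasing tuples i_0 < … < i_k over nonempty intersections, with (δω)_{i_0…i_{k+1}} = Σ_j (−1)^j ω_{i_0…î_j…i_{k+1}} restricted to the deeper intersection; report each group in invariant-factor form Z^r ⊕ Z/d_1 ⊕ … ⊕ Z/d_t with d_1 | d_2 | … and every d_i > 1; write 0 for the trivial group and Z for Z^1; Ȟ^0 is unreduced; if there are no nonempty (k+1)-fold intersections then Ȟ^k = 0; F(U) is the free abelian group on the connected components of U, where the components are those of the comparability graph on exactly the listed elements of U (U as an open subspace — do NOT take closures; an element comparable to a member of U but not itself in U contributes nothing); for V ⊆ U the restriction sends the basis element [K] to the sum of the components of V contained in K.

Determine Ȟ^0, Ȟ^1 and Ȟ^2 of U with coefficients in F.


nonempty overlaps:
  W12={c,d,g,i,j,k} W13={c,d,g,i,j,k} W23={a,c,d,e,g,i,j,k}
  W123={c,d,g,i,j,k}
components per intersection:
  W1: {c,d,f,g,i,j,k}
  W2: {a,b,c,d,g,i,j,k} {e} {h}
  W3: {a,c,d,g,i,j,k} {e}
  W12: {c,d,g,i,j} {k}
  W13: {c,d,g,i,j} {k}
  W23: {a,c,d,g,i,j,k} {e}
  W123: {c,d,g,i,j} {k}
C dims 6,6,2; δ0: rk 3, SNF 1^3; δ1: rk 2, SNF 1^2
degree 0: 6−3−0 = 3 → Ȟ^0 ≅ Z^3
degree 1: 6−2−3 = 1 → Ȟ^1 ≅ Z
degree 2: 2−0−2 = 0 → Ȟ^2 ≅ 0

Ȟ^0(U;F) ≅ Z^3, Ȟ^1(U;F) ≅ Z, Ȟ^2(U;F) ≅ 0


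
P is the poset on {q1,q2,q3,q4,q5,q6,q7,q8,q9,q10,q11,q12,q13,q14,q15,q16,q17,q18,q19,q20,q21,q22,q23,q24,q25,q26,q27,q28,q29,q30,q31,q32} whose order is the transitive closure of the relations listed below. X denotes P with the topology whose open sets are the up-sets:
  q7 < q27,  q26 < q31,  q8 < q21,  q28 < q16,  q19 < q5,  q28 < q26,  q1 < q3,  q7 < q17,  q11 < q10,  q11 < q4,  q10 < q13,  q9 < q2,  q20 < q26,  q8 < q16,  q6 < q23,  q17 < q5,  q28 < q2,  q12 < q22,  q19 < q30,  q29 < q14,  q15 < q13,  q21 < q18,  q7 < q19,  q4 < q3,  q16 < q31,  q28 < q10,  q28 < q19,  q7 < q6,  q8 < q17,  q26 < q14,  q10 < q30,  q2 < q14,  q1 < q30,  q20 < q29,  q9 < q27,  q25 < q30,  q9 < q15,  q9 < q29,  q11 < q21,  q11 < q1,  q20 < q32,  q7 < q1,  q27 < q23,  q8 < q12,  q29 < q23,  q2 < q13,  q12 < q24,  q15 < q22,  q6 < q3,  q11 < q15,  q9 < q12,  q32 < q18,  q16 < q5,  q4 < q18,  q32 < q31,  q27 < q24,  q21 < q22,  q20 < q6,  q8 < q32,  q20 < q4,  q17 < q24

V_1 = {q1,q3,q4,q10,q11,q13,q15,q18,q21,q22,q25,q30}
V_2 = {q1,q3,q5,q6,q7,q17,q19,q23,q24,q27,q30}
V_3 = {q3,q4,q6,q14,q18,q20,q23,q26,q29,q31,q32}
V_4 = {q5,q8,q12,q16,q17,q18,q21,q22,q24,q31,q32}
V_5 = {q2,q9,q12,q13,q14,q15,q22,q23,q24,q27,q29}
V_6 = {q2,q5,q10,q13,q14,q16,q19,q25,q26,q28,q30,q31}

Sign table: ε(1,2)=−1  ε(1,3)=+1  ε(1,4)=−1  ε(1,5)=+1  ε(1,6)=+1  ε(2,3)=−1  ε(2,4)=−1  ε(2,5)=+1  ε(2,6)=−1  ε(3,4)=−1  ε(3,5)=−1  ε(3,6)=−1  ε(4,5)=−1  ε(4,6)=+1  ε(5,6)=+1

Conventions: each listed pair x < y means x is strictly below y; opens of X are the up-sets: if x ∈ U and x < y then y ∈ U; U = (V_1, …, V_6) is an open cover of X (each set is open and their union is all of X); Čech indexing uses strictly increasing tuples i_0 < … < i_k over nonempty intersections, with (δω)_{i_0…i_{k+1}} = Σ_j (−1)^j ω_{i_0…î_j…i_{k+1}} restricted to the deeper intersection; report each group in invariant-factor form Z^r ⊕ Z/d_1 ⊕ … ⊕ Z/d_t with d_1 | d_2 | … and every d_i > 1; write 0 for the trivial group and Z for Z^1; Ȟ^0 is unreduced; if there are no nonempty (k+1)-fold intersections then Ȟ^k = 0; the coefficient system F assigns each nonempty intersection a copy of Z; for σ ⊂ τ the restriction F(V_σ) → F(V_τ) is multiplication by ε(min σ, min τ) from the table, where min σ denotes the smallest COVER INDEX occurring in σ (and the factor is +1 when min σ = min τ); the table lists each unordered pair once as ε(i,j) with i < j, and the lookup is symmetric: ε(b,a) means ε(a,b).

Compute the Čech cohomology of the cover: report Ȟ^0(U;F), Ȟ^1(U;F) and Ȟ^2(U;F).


Ȟ^0(U;F) ≅ 0, Ȟ^1(U;F) ≅ Z/2, Ȟ^2(U;F) ≅ Z

cover nerve:
  V12={q1,q3,q30} V13={q3,q4,q18} V14={q18,q21,q22} V15={q13,q15,q22} V16={q10,q13,q25,q30} V23={q3,q6,q23} V24={q5,q17,q24} V25={q23,q24,q27} V26={q5,q19,q30} V34={q18,q31,q32} V35={q14,q23,q29} V36={q14,q26,q31} V45={q12,q22,q24} V46={q5,q16,q31} V56={q2,q13,q14}
  V123={q3} V126={q30} V134={q18} V145={q22} V156={q13} V235={q23} V245={q24} V246={q5} V346={q31} V356={q14}
C dims 6,15,10; δ0: rk 6, SNF 1^5·2; δ1: rk 9, SNF 1^9
Ȟ^0: (6−6)−0=0 ⇒ 0
Ȟ^1: (15−9)−6=0 plus torsion [2] ⇒ Z/2
Ȟ^2: (10−0)−9=1 ⇒ Z


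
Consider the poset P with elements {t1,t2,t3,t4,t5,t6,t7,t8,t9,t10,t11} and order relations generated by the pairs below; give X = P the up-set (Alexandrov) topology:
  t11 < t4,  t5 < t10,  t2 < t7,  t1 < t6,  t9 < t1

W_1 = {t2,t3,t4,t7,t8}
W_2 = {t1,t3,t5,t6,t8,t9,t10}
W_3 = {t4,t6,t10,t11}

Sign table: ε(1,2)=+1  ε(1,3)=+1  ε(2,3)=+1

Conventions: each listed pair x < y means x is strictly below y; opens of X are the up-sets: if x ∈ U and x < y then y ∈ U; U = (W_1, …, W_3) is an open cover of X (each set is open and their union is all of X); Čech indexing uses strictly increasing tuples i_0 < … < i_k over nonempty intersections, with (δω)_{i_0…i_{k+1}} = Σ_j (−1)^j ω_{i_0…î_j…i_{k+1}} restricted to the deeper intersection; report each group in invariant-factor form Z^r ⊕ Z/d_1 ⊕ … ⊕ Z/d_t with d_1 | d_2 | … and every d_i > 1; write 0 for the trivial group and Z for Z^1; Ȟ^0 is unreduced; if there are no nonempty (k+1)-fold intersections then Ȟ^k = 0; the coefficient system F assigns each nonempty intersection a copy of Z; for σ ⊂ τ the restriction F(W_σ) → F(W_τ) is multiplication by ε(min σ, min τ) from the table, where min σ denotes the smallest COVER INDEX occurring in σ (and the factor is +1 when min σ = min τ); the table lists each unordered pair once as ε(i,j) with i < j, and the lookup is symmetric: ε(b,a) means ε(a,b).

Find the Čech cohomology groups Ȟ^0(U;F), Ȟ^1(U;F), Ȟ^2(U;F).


nonempty intersections:
  W12={t3,t8} W13={t4} W23={t6,t10}
C dims 3,3; δ0: rk 2, SNF 1^2
Ȟ^0: (3−2)−0=1 ⇒ Z
Ȟ^1: (3−0)−2=1 ⇒ Z
Ȟ^2: (0−0)−0=0 ⇒ 0

Ȟ^0 ≅ Z; Ȟ^1 ≅ Z; Ȟ^2 ≅ 0


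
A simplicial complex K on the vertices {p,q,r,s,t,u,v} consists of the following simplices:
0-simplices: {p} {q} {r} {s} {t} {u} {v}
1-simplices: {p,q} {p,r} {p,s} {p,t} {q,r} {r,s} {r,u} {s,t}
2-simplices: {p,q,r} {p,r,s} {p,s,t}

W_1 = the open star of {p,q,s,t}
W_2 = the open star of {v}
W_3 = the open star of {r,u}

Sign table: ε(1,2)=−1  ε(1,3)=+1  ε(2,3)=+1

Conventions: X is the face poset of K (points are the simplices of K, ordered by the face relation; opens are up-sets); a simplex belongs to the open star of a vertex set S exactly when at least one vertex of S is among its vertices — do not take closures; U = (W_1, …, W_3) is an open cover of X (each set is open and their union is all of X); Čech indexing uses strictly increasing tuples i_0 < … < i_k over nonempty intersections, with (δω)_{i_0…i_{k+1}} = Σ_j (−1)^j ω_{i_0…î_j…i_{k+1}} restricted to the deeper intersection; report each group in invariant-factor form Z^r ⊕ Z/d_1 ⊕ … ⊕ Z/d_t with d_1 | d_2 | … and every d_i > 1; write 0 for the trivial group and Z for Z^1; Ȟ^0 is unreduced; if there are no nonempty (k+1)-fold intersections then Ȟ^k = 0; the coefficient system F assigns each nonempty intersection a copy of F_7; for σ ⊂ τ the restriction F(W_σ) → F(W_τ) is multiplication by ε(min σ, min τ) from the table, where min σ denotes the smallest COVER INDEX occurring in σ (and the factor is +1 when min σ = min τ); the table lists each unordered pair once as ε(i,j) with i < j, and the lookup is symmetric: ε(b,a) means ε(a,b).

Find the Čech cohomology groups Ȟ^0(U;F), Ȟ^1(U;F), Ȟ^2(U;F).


nonempty intersections:
  W1={{p},{q},{s},{t},{p,q},{p,r},{p,s},{p,t},{q,r},{r,s},{s,t},{p,q,r},{p,r,s},{p,s,t}} W2={{v}} W3={{r},{u},{p,r},{q,r},{r,s},{r,u},{p,q,r},{p,r,s}}
  W13={{p,r},{q,r},{r,s},{p,q,r},{p,r,s}}
C dims 3,1; δ0: rk_F7 1
Ȟ^0: (3−1)−0=2 ⇒ Z/7 ⊕ Z/7
Ȟ^1: (1−0)−1=0 ⇒ 0
Ȟ^2: (0−0)−0=0 ⇒ 0

Ȟ^0 = Z/7 ⊕ Z/7; Ȟ^1 = 0; Ȟ^2 = 0


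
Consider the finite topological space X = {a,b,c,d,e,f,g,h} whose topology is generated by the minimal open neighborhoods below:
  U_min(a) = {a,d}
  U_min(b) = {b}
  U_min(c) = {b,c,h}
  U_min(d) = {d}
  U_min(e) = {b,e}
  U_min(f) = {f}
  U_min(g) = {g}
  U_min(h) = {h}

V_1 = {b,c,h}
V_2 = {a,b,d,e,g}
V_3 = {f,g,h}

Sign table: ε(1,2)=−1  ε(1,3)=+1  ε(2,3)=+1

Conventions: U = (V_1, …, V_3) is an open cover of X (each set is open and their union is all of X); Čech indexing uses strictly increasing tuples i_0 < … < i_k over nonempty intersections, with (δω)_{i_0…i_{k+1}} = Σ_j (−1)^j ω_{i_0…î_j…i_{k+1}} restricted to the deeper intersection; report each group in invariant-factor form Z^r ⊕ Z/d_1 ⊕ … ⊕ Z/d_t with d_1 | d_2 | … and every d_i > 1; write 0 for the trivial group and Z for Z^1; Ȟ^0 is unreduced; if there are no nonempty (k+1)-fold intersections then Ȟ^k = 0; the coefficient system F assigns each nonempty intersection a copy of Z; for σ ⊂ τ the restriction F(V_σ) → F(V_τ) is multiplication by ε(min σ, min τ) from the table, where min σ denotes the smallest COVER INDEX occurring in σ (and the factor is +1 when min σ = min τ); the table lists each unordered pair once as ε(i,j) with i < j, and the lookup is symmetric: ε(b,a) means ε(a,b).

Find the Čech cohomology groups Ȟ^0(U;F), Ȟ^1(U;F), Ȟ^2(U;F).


Ȟ^0(U;F) ≅ 0; Ȟ^1(U;F) ≅ Z/2; Ȟ^2(U;F) ≅ 0

nerve of the cover:
  V12={b} V13={h} V23={g}
C dims 3,3; δ0: rk 3, SNF 1^2·2
Ȟ^0 = (3 − 3) − 0 = 0, so Ȟ^0 ≅ 0
Ȟ^1 = (3 − 0) − 3 = 0 plus torsion [2], so Ȟ^1 ≅ Z/2
Ȟ^2 = (0 − 0) − 0 = 0, so Ȟ^2 ≅ 0


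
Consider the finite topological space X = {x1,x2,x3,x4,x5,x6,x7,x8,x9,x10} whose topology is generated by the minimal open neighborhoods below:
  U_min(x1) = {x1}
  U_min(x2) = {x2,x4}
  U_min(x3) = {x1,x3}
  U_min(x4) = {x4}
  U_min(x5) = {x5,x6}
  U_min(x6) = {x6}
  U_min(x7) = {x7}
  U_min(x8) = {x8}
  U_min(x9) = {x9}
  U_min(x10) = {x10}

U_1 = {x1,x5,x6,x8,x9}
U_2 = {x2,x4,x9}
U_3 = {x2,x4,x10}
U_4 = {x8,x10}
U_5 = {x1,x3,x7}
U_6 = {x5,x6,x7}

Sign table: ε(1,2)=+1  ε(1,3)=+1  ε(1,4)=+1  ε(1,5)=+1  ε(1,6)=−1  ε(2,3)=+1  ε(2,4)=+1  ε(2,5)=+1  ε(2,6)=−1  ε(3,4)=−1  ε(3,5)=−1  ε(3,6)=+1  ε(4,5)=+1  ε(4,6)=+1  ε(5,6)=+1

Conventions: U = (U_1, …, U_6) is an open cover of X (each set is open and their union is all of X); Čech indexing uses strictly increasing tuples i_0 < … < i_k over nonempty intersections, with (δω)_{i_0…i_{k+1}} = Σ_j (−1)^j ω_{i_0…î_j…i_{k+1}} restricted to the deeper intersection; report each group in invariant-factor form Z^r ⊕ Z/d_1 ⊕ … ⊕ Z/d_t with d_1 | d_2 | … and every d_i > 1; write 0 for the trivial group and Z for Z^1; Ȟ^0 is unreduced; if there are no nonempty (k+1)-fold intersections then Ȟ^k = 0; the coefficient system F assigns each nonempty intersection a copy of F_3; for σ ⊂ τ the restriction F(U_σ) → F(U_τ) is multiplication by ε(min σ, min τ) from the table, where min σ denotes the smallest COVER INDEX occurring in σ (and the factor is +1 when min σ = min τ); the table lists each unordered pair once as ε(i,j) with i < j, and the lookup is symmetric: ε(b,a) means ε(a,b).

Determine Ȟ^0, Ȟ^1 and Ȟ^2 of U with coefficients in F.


Ȟ^0(U;F) ≅ 0,  Ȟ^1(U;F) ≅ Z/3,  Ȟ^2(U;F) ≅ 0

cover nerve:
  U12={x9} U14={x8} U15={x1} U16={x5,x6} U23={x2,x4} U34={x10} U56={x7}
C dims 6,7; δ0: rk_F3 6
Ȟ^0: (6−6)−0=0 ⇒ 0
Ȟ^1: (7−0)−6=1 ⇒ Z/3
Ȟ^2: (0−0)−0=0 ⇒ 0


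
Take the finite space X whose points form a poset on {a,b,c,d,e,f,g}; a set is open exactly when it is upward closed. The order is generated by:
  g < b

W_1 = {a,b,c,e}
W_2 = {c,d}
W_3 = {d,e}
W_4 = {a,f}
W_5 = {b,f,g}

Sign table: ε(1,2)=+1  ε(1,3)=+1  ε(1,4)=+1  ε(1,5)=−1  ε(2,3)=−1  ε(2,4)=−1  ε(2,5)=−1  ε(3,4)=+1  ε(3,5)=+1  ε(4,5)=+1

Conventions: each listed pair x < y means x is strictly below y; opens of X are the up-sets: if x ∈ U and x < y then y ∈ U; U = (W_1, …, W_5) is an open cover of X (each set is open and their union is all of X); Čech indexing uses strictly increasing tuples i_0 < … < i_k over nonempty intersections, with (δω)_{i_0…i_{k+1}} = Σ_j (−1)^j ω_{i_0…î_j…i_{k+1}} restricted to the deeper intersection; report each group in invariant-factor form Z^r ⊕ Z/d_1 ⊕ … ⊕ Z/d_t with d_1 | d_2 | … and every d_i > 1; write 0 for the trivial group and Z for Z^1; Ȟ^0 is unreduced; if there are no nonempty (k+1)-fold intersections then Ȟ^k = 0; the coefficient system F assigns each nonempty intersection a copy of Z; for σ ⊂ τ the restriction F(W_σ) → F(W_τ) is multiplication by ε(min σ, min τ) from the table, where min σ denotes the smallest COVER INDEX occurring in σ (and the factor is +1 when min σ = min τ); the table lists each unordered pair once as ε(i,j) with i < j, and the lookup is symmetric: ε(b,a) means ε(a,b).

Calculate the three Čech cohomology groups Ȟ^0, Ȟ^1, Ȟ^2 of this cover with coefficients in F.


Ȟ^0 ≅ 0, Ȟ^1 ≅ Z ⊕ Z/2 and Ȟ^2 ≅ 0

nonempty overlaps:
  W12={c} W13={e} W14={a} W15={b} W23={d} W45={f}
C dims 5,6; δ0: rk 5, SNF 1^4·2
degree 0: 5−5−0 = 0 → Ȟ^0 ≅ 0
degree 1: 6−0−5 = 1 plus torsion [2] → Ȟ^1 ≅ Z ⊕ Z/2
degree 2: 0−0−0 = 0 → Ȟ^2 ≅ 0


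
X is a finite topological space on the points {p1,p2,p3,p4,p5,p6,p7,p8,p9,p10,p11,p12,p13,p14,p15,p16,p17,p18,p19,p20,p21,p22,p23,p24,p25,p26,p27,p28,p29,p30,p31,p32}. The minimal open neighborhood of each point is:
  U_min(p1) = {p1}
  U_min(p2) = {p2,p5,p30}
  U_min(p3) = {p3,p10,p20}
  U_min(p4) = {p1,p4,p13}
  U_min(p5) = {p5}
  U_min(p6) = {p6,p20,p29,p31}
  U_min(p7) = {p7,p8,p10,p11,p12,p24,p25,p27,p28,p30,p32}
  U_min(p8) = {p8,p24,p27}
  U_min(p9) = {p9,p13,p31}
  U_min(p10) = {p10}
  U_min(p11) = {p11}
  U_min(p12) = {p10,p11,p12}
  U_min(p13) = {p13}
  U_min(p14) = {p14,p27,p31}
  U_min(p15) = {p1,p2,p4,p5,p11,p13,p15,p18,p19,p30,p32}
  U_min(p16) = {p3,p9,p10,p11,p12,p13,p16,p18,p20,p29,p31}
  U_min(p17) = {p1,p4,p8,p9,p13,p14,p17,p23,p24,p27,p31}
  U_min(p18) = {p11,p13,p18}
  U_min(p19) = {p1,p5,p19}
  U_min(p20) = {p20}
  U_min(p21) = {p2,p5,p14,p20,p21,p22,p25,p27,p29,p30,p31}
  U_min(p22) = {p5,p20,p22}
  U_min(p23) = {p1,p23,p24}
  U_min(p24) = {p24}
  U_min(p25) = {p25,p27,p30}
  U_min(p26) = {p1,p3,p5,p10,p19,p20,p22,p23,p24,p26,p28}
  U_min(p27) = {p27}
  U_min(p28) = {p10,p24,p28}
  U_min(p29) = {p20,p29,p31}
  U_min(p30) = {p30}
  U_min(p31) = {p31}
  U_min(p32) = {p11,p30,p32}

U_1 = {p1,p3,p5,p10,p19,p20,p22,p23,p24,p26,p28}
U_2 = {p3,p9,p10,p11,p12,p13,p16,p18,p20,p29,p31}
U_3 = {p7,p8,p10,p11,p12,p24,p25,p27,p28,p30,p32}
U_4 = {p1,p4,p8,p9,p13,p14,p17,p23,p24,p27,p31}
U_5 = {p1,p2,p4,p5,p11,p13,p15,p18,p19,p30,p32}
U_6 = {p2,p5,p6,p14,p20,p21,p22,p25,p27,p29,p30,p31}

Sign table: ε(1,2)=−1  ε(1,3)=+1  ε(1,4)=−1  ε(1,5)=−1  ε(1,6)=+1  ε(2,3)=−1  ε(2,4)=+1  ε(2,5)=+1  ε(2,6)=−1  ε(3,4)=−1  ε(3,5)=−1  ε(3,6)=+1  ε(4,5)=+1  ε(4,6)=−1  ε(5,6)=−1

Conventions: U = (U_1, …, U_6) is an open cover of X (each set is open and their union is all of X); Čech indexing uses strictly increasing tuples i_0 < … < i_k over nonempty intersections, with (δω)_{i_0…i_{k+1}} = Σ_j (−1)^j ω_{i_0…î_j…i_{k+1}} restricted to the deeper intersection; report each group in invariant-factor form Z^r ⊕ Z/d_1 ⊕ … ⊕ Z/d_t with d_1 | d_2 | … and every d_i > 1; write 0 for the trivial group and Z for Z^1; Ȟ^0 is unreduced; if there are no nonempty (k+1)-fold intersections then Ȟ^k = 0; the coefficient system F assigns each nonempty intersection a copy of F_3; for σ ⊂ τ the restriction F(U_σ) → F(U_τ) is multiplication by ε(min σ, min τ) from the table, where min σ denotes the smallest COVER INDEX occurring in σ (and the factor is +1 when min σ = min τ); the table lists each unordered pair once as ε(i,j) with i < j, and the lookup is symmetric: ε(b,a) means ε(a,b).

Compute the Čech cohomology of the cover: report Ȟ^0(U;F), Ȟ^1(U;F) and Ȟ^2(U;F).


intersection data:
  U12={p3,p10,p20} U13={p10,p24,p28} U14={p1,p23,p24} U15={p1,p5,p19} U16={p5,p20,p22} U23={p10,p11,p12} U24={p9,p13,p31} U25={p11,p13,p18} U26={p20,p29,p31} U34={p8,p24,p27} U35={p11,p30,p32} U36={p25,p27,p30} U45={p1,p4,p13} U46={p14,p27,p31} U56={p2,p5,p30}
  U123={p10} U126={p20} U134={p24} U145={p1} U156={p5} U235={p11} U245={p13} U246={p31} U346={p27} U356={p30}
C dims 6,15,10; δ0: rk_F3 5; δ1: rk_F3 10
Ȟ^0 = (6 − 5) − 0 = 1, so Ȟ^0 ≅ Z/3
Ȟ^1 = (15 − 10) − 5 = 0, so Ȟ^1 ≅ 0
Ȟ^2 = (10 − 0) − 10 = 0, so Ȟ^2 ≅ 0

Ȟ^0(U;F) ≅ Z/3,  Ȟ^1(U;F) ≅ 0,  Ȟ^2(U;F) ≅ 0
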